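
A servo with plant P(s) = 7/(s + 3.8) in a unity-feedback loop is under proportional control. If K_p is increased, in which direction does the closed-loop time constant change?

Closed-loop pole is at s = −(3.8+K_p·7); larger K_p moves it further left, so τ = 1/(3.8+K_p·7) decreases.

decrease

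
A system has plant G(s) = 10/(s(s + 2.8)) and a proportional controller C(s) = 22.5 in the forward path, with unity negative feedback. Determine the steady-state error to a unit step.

The open loop C(s)G(s) has a pole at the origin (type 1), so the static position error constant is infinite and e_ss = 1/(1+∞) = 0.

0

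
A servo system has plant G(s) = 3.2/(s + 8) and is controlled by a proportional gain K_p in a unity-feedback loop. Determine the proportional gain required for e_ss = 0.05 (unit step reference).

K_p = 47.5

The loop is type 0, so e_ss(step) = 1/(1 + K_pos) with K_pos = K_p·G(0).
G(0) = 0.4. Require 1/(1 + K_p·0.4) = 0.05, so 1 + 0.4·K_p = 20.
K_p = (20 − 1)/0.4 = 47.5.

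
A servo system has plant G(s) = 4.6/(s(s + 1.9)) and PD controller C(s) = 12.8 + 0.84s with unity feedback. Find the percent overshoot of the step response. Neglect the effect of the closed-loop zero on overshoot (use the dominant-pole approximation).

28%

Forward path: (12.8 + 0.84s)·4.6/(s(s+1.9)). The closed-loop characteristic equation is s² + (1.9 + 4.6·0.84)s + 4.6·12.8 = 0.
That is s² + 5.764s + 58.88 = 0, so ω_n = 7.673 rad/s and ζ = 5.764/(2·7.673) = 0.3756.
%OS = 100·exp(−πζ/√(1−ζ²)) = 28%.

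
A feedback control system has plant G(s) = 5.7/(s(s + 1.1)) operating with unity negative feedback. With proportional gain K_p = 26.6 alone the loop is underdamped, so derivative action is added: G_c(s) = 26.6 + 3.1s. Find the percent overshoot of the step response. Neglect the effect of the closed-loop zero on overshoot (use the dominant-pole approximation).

Forward path: (26.6 + 3.1s)·5.7/(s(s+1.1)). The closed-loop characteristic equation is s² + (1.1 + 5.7·3.1)s + 5.7·26.6 = 0.
That is s² + 18.77s + 151.6 = 0, so ω_n = 12.31 rad/s and ζ = 18.77/(2·12.31) = 0.7622.
%OS = 100·exp(−πζ/√(1−ζ²)) = 2.48%.

2.48%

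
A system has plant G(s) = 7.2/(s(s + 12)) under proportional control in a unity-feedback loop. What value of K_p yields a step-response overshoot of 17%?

K_p = 20.7

From %OS = 100·exp(−πζ/√(1−ζ²)) = 17%, ζ = −ln(0.17)/√(π²+ln²(0.17)) = 0.4913.
Characteristic equation s² + 12s + 7.2K_p = 0 gives ζ = 12/(2√(7.2K_p)).
Setting ζ = 0.4913: √(7.2K_p) = 12/(2·0.4913) = 12.21, so K_p = 149.2/7.2 = 20.7.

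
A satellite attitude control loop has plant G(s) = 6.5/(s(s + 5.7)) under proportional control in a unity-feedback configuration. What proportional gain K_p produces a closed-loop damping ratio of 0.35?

K_p = 10.2

Closed-loop characteristic equation: s² + 5.7s + K_p·6.5 = 0.
So ω_n = √(6.5K_p) and 2ζω_n = 5.7, giving ζ = 5.7/(2√(6.5K_p)).
Setting ζ = 0.35: √(6.5K_p) = 5.7/(2·0.35) = 8.143, so K_p = 66.31/6.5 = 10.2.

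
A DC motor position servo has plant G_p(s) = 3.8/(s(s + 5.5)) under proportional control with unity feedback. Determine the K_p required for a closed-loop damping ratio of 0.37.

Closed-loop characteristic equation: s² + 5.5s + K_p·3.8 = 0.
So ω_n = √(3.8K_p) and 2ζω_n = 5.5, giving ζ = 5.5/(2√(3.8K_p)).
Setting ζ = 0.37: √(3.8K_p) = 5.5/(2·0.37) = 7.432, so K_p = 55.24/3.8 = 14.5.

K_p = 14.5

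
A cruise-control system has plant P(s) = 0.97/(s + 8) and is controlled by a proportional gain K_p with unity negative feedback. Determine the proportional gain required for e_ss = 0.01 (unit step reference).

Steady-state error for a unit step on this type-0 loop is 1/(1 + K_p·P(0)).
P(0) = 0.1212. Require 1/(1 + K_p·0.1212) = 0.01, so 1 + 0.1212·K_p = 100.
K_p = (100 − 1)/0.1212 = 816.

K_p = 816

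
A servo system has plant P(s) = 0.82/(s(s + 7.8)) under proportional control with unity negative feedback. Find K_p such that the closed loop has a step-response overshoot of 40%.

K_p = 237

From %OS = 100·exp(−πζ/√(1−ζ²)) = 40%, ζ = −ln(0.4)/√(π²+ln²(0.4)) = 0.28.
Characteristic equation s² + 7.8s + 0.82K_p = 0 gives ζ = 7.8/(2√(0.82K_p)).
Setting ζ = 0.28: √(0.82K_p) = 7.8/(2·0.28) = 13.93, so K_p = 194/0.82 = 237.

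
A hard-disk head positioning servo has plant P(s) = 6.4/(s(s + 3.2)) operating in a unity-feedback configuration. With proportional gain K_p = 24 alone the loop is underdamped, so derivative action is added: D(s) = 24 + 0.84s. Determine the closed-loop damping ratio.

ζ = 0.346

Forward path: (24 + 0.84s)·6.4/(s(s+3.2)). The closed-loop characteristic equation is s² + (3.2 + 6.4·0.84)s + 6.4·24 = 0.
That is s² + 8.576s + 153.6 = 0, so ω_n = 12.39 rad/s and ζ = 8.576/(2·12.39) = 0.346.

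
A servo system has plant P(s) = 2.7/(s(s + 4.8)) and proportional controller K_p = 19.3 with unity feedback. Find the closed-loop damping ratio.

The closed-loop denominator is s(s+4.8) + 19.3·2.7 = s² + 4.8s + 52.11.
Matching s² + 2ζω_n s + ω_n²: ω_n = √52.11 = 7.219 rad/s and 2ζω_n = 4.8, so ζ = 4.8/(2·7.219) = 0.332.

ζ = 0.332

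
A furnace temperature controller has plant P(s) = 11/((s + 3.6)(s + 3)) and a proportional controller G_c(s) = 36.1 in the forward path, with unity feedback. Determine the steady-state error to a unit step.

The loop is type 0. Static position error constant K_pos = G_c(0)·P(0) = 36.1·1.019 = 36.77.
Steady-state error to a unit step: e_ss = 1/(1+K_pos) = 1/37.77 = 0.0265.

0.0265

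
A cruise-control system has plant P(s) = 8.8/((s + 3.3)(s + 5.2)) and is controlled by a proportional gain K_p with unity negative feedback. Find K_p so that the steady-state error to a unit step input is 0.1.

For a type-0 loop with proportional control, e_ss = 1/(1 + K_p·P(0)).
P(0) = 0.5128. Require 1/(1 + K_p·0.5128) = 0.1, so 1 + 0.5128·K_p = 10.
K_p = (10 − 1)/0.5128 = 17.5.

K_p = 17.5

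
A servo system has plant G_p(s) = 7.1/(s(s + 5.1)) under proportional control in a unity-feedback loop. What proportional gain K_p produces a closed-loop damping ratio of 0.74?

Closed-loop characteristic equation: s² + 5.1s + K_p·7.1 = 0.
So ω_n = √(7.1K_p) and 2ζω_n = 5.1, giving ζ = 5.1/(2√(7.1K_p)).
Setting ζ = 0.74: √(7.1K_p) = 5.1/(2·0.74) = 3.446, so K_p = 11.87/7.1 = 1.67.

K_p = 1.67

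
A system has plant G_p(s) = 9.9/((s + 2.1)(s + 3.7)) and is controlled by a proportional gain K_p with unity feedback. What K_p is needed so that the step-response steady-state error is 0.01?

For a type-0 loop with proportional control, e_ss = 1/(1 + K_p·G_p(0)).
G_p(0) = 1.274. Require 1/(1 + K_p·1.274) = 0.01, so 1 + 1.274·K_p = 100.
K_p = (100 − 1)/1.274 = 77.7.

K_p = 77.7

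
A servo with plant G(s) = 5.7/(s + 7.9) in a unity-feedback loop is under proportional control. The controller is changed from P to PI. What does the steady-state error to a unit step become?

0

The integrator makes K_pos = lim_{s→0} C(s)G(s) infinite, so e_ss = 1/(1+K_pos) = 0.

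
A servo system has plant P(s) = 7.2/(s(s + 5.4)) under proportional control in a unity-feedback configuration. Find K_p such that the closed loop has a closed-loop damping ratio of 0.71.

K_p = 2.01

Closed-loop characteristic equation: s² + 5.4s + K_p·7.2 = 0.
So ω_n = √(7.2K_p) and 2ζω_n = 5.4, giving ζ = 5.4/(2√(7.2K_p)).
Setting ζ = 0.71: √(7.2K_p) = 5.4/(2·0.71) = 3.803, so K_p = 14.46/7.2 = 2.01.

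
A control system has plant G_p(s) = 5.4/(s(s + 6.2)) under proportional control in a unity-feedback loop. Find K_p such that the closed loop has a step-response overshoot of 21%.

K_p = 8.99

From %OS = 100·exp(−πζ/√(1−ζ²)) = 21%, ζ = −ln(0.21)/√(π²+ln²(0.21)) = 0.4449.
Characteristic equation s² + 6.2s + 5.4K_p = 0 gives ζ = 6.2/(2√(5.4K_p)).
Setting ζ = 0.4449: √(5.4K_p) = 6.2/(2·0.4449) = 6.968, so K_p = 48.55/5.4 = 8.99.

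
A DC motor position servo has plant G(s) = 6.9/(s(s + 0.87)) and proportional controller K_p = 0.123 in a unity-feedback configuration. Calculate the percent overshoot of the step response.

The closed-loop denominator s² + 0.87s + 0.8487 gives ω_n = √0.8487 = 0.9212 and ζ = 0.87/(2ω_n) = 0.4722.
%OS = 100·exp(−πζ/√(1−ζ²)) = 100·exp(−π·0.4722/√0.777) = 18.6%.

18.6%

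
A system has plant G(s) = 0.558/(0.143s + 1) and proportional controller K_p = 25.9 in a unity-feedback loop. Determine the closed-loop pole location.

s = -108.1

Closed loop: T(s) = K_p·G/(1+K_p·G) = 14.45/(0.143s + 1 + 14.45), with pole at s = −(1 + 14.45)/0.143 = −108.1.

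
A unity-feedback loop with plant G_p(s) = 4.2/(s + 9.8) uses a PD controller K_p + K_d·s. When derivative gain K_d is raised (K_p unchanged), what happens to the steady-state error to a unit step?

unchanged

K_d affects only the transient (the s-coefficient); the DC loop gain, and hence e_ss, depends only on K_p.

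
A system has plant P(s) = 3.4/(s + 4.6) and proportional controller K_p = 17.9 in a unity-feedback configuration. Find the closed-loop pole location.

s = -65.46

Closed-loop transfer function: T(s) = K_p·P(s)/(1 + K_p·P(s)) = 60.86/(s + 4.6 + 60.86) = 60.86/(s + 65.46).
The closed-loop pole is at s = −65.46.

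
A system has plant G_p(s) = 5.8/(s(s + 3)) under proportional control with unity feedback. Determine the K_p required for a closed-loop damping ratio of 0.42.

K_p = 2.2

Closed-loop characteristic equation: s² + 3s + K_p·5.8 = 0.
So ω_n = √(5.8K_p) and 2ζω_n = 3, giving ζ = 3/(2√(5.8K_p)).
Setting ζ = 0.42: √(5.8K_p) = 3/(2·0.42) = 3.571, so K_p = 12.76/5.8 = 2.2.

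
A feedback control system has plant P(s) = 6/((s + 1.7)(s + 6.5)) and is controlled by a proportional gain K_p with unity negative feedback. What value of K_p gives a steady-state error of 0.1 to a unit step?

Steady-state error for a unit step on this type-0 loop is 1/(1 + K_p·P(0)).
P(0) = 0.543. Require 1/(1 + K_p·0.543) = 0.1, so 1 + 0.543·K_p = 10.
K_p = (10 − 1)/0.543 = 16.6.

K_p = 16.6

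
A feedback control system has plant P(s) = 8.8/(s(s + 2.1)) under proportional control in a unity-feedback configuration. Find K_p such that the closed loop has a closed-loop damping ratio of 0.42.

K_p = 0.71

Closed-loop characteristic equation: s² + 2.1s + K_p·8.8 = 0.
So ω_n = √(8.8K_p) and 2ζω_n = 2.1, giving ζ = 2.1/(2√(8.8K_p)).
Setting ζ = 0.42: √(8.8K_p) = 2.1/(2·0.42) = 2.5, so K_p = 6.25/8.8 = 0.71.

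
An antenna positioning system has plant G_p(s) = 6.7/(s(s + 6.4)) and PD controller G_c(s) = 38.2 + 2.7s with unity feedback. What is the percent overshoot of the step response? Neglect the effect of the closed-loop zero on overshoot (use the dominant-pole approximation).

Forward path: (38.2 + 2.7s)·6.7/(s(s+6.4)). The closed-loop characteristic equation is s² + (6.4 + 6.7·2.7)s + 6.7·38.2 = 0.
That is s² + 24.49s + 255.9 = 0, so ω_n = 16 rad/s and ζ = 24.49/(2·16) = 0.7654.
%OS = 100·exp(−πζ/√(1−ζ²)) = 2.38%.

2.38%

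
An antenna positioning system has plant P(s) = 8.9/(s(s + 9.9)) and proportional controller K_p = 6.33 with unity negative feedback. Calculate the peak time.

T_p = 0.557 s

Closed-loop characteristic equation: s² + 9.9s + 56.34 = 0, so ω_n = 7.506 rad/s and ζ = 9.9/(2·7.506) = 0.6595.
Damped frequency ω_d = ω_n√(1−ζ²) = 5.642 rad/s, so peak time T_p = π/ω_d = 0.557 s.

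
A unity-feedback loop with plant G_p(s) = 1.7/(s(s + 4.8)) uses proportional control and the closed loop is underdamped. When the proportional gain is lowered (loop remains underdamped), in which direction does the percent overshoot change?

decrease

ζ = 4.8/(2√(1.7K_p)) rises as K_p falls; higher damping means less overshoot.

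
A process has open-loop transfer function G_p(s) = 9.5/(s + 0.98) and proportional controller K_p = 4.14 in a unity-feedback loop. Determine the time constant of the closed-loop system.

τ = 0.0248 s

Closed-loop transfer function: T(s) = K_p·G_p(s)/(1 + K_p·G_p(s)) = 39.33/(s + 0.98 + 39.33) = 39.33/(s + 40.31).
Time constant τ = 1/40.31 = 0.0248 s.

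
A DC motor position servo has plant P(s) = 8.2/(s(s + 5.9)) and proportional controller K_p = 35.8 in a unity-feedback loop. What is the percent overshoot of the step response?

57.7%

Closed-loop characteristic equation: s² + 5.9s + 293.6 = 0, so ω_n = 17.13 rad/s and ζ = 5.9/(2·17.13) = 0.1722.
%OS = 100·exp(−πζ/√(1−ζ²)) = 100·exp(−π·0.1722/√0.9704) = 57.7%.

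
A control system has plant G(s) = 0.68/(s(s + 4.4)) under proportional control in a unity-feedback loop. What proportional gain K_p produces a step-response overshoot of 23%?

From %OS = 100·exp(−πζ/√(1−ζ²)) = 23%, ζ = −ln(0.23)/√(π²+ln²(0.23)) = 0.4237.
Characteristic equation s² + 4.4s + 0.68K_p = 0 gives ζ = 4.4/(2√(0.68K_p)).
Setting ζ = 0.4237: √(0.68K_p) = 4.4/(2·0.4237) = 5.192, so K_p = 26.96/0.68 = 39.6.

K_p = 39.6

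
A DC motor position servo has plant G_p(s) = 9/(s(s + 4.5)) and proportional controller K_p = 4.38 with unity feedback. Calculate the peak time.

The closed-loop denominator s² + 4.5s + 39.42 gives ω_n = √39.42 = 6.279 and ζ = 4.5/(2ω_n) = 0.3584.
Damped frequency ω_d = ω_n√(1−ζ²) = 5.862 rad/s, so peak time T_p = π/ω_d = 0.536 s.

T_p = 0.536 s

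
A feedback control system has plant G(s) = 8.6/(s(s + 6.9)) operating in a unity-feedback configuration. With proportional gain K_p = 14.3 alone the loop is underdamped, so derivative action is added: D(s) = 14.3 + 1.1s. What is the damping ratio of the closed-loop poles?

ζ = 0.738

Forward path: (14.3 + 1.1s)·8.6/(s(s+6.9)). The closed-loop characteristic equation is s² + (6.9 + 8.6·1.1)s + 8.6·14.3 = 0.
That is s² + 16.36s + 123 = 0, so ω_n = 11.09 rad/s and ζ = 16.36/(2·11.09) = 0.7376.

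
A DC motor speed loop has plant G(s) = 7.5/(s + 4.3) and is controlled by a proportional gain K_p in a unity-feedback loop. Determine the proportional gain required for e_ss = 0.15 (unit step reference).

K_p = 3.25

Steady-state error for a unit step on this type-0 loop is 1/(1 + K_p·G(0)).
G(0) = 1.744. Require 1/(1 + K_p·1.744) = 0.15, so 1 + 1.744·K_p = 6.667.
K_p = (6.667 − 1)/1.744 = 3.25.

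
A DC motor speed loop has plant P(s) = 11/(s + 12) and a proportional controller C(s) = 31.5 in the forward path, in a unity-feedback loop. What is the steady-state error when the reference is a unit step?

0.0335

The loop is type 0. Static position error constant K_pos = C(0)·P(0) = 31.5·0.9167 = 28.88.
Steady-state error to a unit step: e_ss = 1/(1+K_pos) = 1/29.88 = 0.0335.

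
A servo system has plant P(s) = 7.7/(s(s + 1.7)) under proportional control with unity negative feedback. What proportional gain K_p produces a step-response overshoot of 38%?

K_p = 1.08

From %OS = 100·exp(−πζ/√(1−ζ²)) = 38%, ζ = −ln(0.38)/√(π²+ln²(0.38)) = 0.2943.
Characteristic equation s² + 1.7s + 7.7K_p = 0 gives ζ = 1.7/(2√(7.7K_p)).
Setting ζ = 0.2943: √(7.7K_p) = 1.7/(2·0.2943) = 2.888, so K_p = 8.339/7.7 = 1.08.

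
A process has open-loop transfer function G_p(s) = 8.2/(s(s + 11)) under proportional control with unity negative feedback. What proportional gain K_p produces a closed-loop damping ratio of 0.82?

Closed-loop characteristic equation: s² + 11s + K_p·8.2 = 0.
So ω_n = √(8.2K_p) and 2ζω_n = 11, giving ζ = 11/(2√(8.2K_p)).
Setting ζ = 0.82: √(8.2K_p) = 11/(2·0.82) = 6.707, so K_p = 44.99/8.2 = 5.49.

K_p = 5.49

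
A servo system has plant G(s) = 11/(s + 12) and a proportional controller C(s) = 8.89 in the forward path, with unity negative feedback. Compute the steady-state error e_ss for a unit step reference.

0.109

The loop is type 0. Static position error constant K_pos = C(0)·G(0) = 8.89·0.9167 = 8.149.
Steady-state error to a unit step: e_ss = 1/(1+K_pos) = 1/9.149 = 0.109.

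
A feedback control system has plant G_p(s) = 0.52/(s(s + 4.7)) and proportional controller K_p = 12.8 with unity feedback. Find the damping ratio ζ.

1 + K_p·G_p(s) = 0 gives s² + 4.7s + 6.656 = 0.
So ω_n² = 6.656 ⇒ ω_n = 2.58 rad/s, and ζ = 4.7/(2ω_n) = 0.911.

ζ = 0.911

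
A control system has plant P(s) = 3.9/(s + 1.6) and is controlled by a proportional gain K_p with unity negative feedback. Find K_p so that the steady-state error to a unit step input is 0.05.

K_p = 7.79

The loop is type 0, so e_ss(step) = 1/(1 + K_pos) with K_pos = K_p·P(0).
P(0) = 2.438. Require 1/(1 + K_p·2.438) = 0.05, so 1 + 2.438·K_p = 20.
K_p = (20 − 1)/2.438 = 7.79.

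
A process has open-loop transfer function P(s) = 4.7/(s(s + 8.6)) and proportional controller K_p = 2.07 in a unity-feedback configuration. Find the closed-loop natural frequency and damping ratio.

With unity feedback the closed-loop characteristic equation is s² + 8.6s + 2.07·4.7 = s² + 8.6s + 9.729 = 0.
So ω_n² = 9.729 ⇒ ω_n = 3.119 rad/s, and ζ = 8.6/(2ω_n) = 1.38.

ω_n = 3.12 rad/s, ζ = 1.38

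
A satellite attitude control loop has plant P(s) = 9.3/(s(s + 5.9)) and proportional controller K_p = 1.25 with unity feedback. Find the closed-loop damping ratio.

The closed-loop denominator is s(s+5.9) + 1.25·9.3 = s² + 5.9s + 11.62.
So ω_n² = 11.62 ⇒ ω_n = 3.41 rad/s, and ζ = 5.9/(2ω_n) = 0.865.

ζ = 0.865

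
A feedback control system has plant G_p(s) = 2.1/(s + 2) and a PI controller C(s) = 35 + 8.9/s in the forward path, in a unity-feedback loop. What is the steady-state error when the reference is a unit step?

The open loop C(s)G_p(s) has a pole at the origin (type 1), so the static position error constant is infinite and e_ss = 1/(1+∞) = 0.

0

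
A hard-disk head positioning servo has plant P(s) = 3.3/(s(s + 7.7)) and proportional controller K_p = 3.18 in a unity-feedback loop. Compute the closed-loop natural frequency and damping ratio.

With unity feedback the closed-loop characteristic equation is s² + 7.7s + 3.18·3.3 = s² + 7.7s + 10.49 = 0.
Matching s² + 2ζω_n s + ω_n²: ω_n = √10.49 = 3.239 rad/s and 2ζω_n = 7.7, so ζ = 7.7/(2·3.239) = 1.19.

ω_n = 3.24 rad/s, ζ = 1.19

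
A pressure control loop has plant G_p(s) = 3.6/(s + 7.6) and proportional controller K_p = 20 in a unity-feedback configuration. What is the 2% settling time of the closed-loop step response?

T_s ≈ 0.0503 s

Closed-loop transfer function: T(s) = K_p·G_p(s)/(1 + K_p·G_p(s)) = 72/(s + 7.6 + 72) = 72/(s + 79.6).
Time constant τ = 1/79.6 = 0.01256 s, so the 2% settling time is about 4τ = 0.0503 s.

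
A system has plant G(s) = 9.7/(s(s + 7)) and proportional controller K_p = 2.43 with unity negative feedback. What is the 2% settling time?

T_s ≈ 1.14 s

The closed-loop denominator s² + 7s + 23.57 gives ω_n = √23.57 = 4.855 and ζ = 7/(2ω_n) = 0.7209.
2% settling time T_s ≈ 4/(ζω_n) = 4/3.5 = 1.14 s.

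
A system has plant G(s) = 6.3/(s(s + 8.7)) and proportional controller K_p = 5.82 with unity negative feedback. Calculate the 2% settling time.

Closed-loop characteristic equation: s² + 8.7s + 36.67 = 0, so ω_n = 6.055 rad/s and ζ = 8.7/(2·6.055) = 0.7184.
2% settling time T_s ≈ 4/(ζω_n) = 4/4.35 = 0.92 s.

T_s ≈ 0.92 s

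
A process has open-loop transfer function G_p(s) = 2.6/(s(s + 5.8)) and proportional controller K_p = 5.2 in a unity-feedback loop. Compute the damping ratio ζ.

With unity feedback the closed-loop characteristic equation is s² + 5.8s + 5.2·2.6 = s² + 5.8s + 13.52 = 0.
Matching s² + 2ζω_n s + ω_n²: ω_n = √13.52 = 3.677 rad/s and 2ζω_n = 5.8, so ζ = 5.8/(2·3.677) = 0.789.

ζ = 0.789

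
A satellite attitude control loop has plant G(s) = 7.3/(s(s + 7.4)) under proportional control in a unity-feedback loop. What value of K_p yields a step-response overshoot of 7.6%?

K_p = 4.66

From %OS = 100·exp(−πζ/√(1−ζ²)) = 7.6%, ζ = −ln(0.076)/√(π²+ln²(0.076)) = 0.6342.
Characteristic equation s² + 7.4s + 7.3K_p = 0 gives ζ = 7.4/(2√(7.3K_p)).
Setting ζ = 0.6342: √(7.3K_p) = 7.4/(2·0.6342) = 5.834, so K_p = 34.04/7.3 = 4.66.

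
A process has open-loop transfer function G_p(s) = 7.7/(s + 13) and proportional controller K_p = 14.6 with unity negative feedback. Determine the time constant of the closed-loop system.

τ = 0.00797 s

Closed-loop transfer function: T(s) = K_p·G_p(s)/(1 + K_p·G_p(s)) = 112.4/(s + 13 + 112.4) = 112.4/(s + 125.4).
Time constant τ = 1/125.4 = 0.00797 s.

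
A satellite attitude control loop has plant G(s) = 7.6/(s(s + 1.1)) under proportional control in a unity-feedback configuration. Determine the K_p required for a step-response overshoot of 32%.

K_p = 0.342

From %OS = 100·exp(−πζ/√(1−ζ²)) = 32%, ζ = −ln(0.32)/√(π²+ln²(0.32)) = 0.341.
Characteristic equation s² + 1.1s + 7.6K_p = 0 gives ζ = 1.1/(2√(7.6K_p)).
Setting ζ = 0.341: √(7.6K_p) = 1.1/(2·0.341) = 1.613, so K_p = 2.602/7.6 = 0.342.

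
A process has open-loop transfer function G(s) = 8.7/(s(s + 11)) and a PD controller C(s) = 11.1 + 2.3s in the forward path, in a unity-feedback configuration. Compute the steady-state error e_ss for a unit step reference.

The open loop C(s)G(s) has a pole at the origin (type 1), so the static position error constant is infinite and e_ss = 1/(1+∞) = 0.

0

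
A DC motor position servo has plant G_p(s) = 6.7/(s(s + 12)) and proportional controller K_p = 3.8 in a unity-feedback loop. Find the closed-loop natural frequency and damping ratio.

ω_n = 5.05 rad/s, ζ = 1.19

With unity feedback the closed-loop characteristic equation is s² + 12s + 3.8·6.7 = s² + 12s + 25.46 = 0.
So ω_n² = 25.46 ⇒ ω_n = 5.046 rad/s, and ζ = 12/(2ω_n) = 1.19.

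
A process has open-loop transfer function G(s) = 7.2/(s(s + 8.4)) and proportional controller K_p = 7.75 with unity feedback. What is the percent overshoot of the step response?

11.8%

From 1 + K_pG(s) = 0: s² + 8.4s + 55.8 = 0 ⇒ ω_n = 7.47, ζ = 0.5623.
%OS = 100·exp(−πζ/√(1−ζ²)) = 100·exp(−π·0.5623/√0.6839) = 11.8%.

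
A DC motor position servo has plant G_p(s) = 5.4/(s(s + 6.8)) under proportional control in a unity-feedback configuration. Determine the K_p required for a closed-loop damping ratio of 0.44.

K_p = 11.1

Closed-loop characteristic equation: s² + 6.8s + K_p·5.4 = 0.
So ω_n = √(5.4K_p) and 2ζω_n = 6.8, giving ζ = 6.8/(2√(5.4K_p)).
Setting ζ = 0.44: √(5.4K_p) = 6.8/(2·0.44) = 7.727, so K_p = 59.71/5.4 = 11.1.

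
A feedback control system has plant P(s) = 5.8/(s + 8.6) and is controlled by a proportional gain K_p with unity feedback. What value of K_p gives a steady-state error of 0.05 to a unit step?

K_p = 28.2

For a type-0 loop with proportional control, e_ss = 1/(1 + K_p·P(0)).
P(0) = 0.6744. Require 1/(1 + K_p·0.6744) = 0.05, so 1 + 0.6744·K_p = 20.
K_p = (20 − 1)/0.6744 = 28.2.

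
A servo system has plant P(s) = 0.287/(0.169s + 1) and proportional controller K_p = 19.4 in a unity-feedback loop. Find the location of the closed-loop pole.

s = -38.86

Closed loop: T(s) = K_p·P/(1+K_p·P) = 5.568/(0.169s + 1 + 5.568), with pole at s = −(1 + 5.568)/0.169 = −38.86.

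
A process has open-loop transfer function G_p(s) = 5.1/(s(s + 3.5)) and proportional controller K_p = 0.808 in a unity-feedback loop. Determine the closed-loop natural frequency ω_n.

The closed-loop denominator is s(s+3.5) + 0.808·5.1 = s² + 3.5s + 4.121.
So ω_n² = 4.121 ⇒ ω_n = 2.03 rad/s, and ζ = 3.5/(2ω_n) = 0.862.

ω_n = 2.03 rad/s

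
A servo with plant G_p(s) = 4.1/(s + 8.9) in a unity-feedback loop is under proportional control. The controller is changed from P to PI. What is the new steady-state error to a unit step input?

0

Adding integral action puts a pole at s = 0 in the forward path, raising the system type to 1; a type-1 loop has zero steady-state error to a step.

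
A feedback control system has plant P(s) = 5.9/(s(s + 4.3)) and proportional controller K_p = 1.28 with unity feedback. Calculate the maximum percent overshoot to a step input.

From 1 + K_pP(s) = 0: s² + 4.3s + 7.552 = 0 ⇒ ω_n = 2.748, ζ = 0.7824.
%OS = 100·exp(−πζ/√(1−ζ²)) = 100·exp(−π·0.7824/√0.3879) = 1.93%.

1.93%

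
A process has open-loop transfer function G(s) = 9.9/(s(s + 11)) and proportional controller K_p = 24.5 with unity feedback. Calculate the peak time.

The closed-loop denominator s² + 11s + 242.6 gives ω_n = √242.6 = 15.57 and ζ = 11/(2ω_n) = 0.3532.
Damped frequency ω_d = ω_n√(1−ζ²) = 14.57 rad/s, so peak time T_p = π/ω_d = 0.216 s.

T_p = 0.216 s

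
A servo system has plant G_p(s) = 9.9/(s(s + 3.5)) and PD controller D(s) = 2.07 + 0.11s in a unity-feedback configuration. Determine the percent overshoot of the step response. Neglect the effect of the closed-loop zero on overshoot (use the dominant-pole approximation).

Forward path: (2.07 + 0.11s)·9.9/(s(s+3.5)). The closed-loop characteristic equation is s² + (3.5 + 9.9·0.11)s + 9.9·2.07 = 0.
That is s² + 4.589s + 20.49 = 0, so ω_n = 4.527 rad/s and ζ = 4.589/(2·4.527) = 0.5069.
%OS = 100·exp(−πζ/√(1−ζ²)) = 15.8%.

15.8%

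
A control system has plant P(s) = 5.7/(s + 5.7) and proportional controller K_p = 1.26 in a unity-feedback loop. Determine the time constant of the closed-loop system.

τ = 0.0776 s

Closed-loop transfer function: T(s) = K_p·P(s)/(1 + K_p·P(s)) = 7.182/(s + 5.7 + 7.182) = 7.182/(s + 12.88).
Time constant τ = 1/12.88 = 0.0776 s.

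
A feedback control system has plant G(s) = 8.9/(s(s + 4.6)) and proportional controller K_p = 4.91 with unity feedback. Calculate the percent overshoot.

31.2%

From 1 + K_pG(s) = 0: s² + 4.6s + 43.7 = 0 ⇒ ω_n = 6.611, ζ = 0.3479.
%OS = 100·exp(−πζ/√(1−ζ²)) = 100·exp(−π·0.3479/√0.8789) = 31.2%.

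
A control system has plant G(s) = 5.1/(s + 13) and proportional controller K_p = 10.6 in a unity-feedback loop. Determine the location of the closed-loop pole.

s = -67.06

Closed-loop transfer function: T(s) = K_p·G(s)/(1 + K_p·G(s)) = 54.06/(s + 13 + 54.06) = 54.06/(s + 67.06).
The closed-loop pole is at s = −67.06.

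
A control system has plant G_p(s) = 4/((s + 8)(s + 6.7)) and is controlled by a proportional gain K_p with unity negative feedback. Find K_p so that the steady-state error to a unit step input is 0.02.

The loop is type 0, so e_ss(step) = 1/(1 + K_pos) with K_pos = K_p·G_p(0).
G_p(0) = 0.07463. Require 1/(1 + K_p·0.07463) = 0.02, so 1 + 0.07463·K_p = 50.
K_p = (50 − 1)/0.07463 = 657.

K_p = 657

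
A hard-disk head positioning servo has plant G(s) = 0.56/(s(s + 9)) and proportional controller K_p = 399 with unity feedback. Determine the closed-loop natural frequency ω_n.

ω_n = 14.9 rad/s

With unity feedback the closed-loop characteristic equation is s² + 9s + 399·0.56 = s² + 9s + 223.4 = 0.
So ω_n² = 223.4 ⇒ ω_n = 14.95 rad/s, and ζ = 9/(2ω_n) = 0.301.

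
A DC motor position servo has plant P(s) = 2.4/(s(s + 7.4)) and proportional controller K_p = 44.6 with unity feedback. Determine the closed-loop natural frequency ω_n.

ω_n = 10.3 rad/s

With unity feedback the closed-loop characteristic equation is s² + 7.4s + 44.6·2.4 = s² + 7.4s + 107 = 0.
So ω_n² = 107 ⇒ ω_n = 10.35 rad/s, and ζ = 7.4/(2ω_n) = 0.358.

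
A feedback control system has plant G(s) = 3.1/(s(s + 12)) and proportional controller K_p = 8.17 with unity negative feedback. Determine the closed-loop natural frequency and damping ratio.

ω_n = 5.03 rad/s, ζ = 1.19

With unity feedback the closed-loop characteristic equation is s² + 12s + 8.17·3.1 = s² + 12s + 25.33 = 0.
Matching s² + 2ζω_n s + ω_n²: ω_n = √25.33 = 5.033 rad/s and 2ζω_n = 12, so ζ = 12/(2·5.033) = 1.19.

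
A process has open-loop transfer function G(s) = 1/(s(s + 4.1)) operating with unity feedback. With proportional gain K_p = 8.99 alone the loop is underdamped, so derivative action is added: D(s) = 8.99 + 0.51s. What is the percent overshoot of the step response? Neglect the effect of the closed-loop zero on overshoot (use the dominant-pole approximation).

Forward path: (8.99 + 0.51s)·1/(s(s+4.1)). The closed-loop characteristic equation is s² + (4.1 + 1·0.51)s + 1·8.99 = 0.
That is s² + 4.61s + 8.99 = 0, so ω_n = 2.998 rad/s and ζ = 4.61/(2·2.998) = 0.7688.
%OS = 100·exp(−πζ/√(1−ζ²)) = 2.29%.

2.29%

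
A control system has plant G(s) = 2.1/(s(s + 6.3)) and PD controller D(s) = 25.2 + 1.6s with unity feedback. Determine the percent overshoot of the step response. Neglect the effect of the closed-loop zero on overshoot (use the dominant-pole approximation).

6.15%

Forward path: (25.2 + 1.6s)·2.1/(s(s+6.3)). The closed-loop characteristic equation is s² + (6.3 + 2.1·1.6)s + 2.1·25.2 = 0.
That is s² + 9.66s + 52.92 = 0, so ω_n = 7.275 rad/s and ζ = 9.66/(2·7.275) = 0.664.
%OS = 100·exp(−πζ/√(1−ζ²)) = 6.15%.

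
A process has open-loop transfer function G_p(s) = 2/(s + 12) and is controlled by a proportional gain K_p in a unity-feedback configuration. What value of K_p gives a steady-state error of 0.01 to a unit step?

For a type-0 loop with proportional control, e_ss = 1/(1 + K_p·G_p(0)).
G_p(0) = 0.1667. Require 1/(1 + K_p·0.1667) = 0.01, so 1 + 0.1667·K_p = 100.
K_p = (100 − 1)/0.1667 = 594.

K_p = 594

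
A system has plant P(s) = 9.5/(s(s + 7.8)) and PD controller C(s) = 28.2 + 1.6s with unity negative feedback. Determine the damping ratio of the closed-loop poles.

ζ = 0.703

Forward path: (28.2 + 1.6s)·9.5/(s(s+7.8)). The closed-loop characteristic equation is s² + (7.8 + 9.5·1.6)s + 9.5·28.2 = 0.
That is s² + 23s + 267.9 = 0, so ω_n = 16.37 rad/s and ζ = 23/(2·16.37) = 0.7026.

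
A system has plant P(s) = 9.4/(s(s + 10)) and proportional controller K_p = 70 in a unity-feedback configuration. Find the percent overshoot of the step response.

The closed-loop denominator s² + 10s + 658 gives ω_n = √658 = 25.65 and ζ = 10/(2ω_n) = 0.1949.
%OS = 100·exp(−πζ/√(1−ζ²)) = 100·exp(−π·0.1949/√0.962) = 53.6%.

53.6%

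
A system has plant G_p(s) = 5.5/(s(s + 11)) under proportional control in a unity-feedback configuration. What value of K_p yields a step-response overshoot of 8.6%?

From %OS = 100·exp(−πζ/√(1−ζ²)) = 8.6%, ζ = −ln(0.086)/√(π²+ln²(0.086)) = 0.6155.
Characteristic equation s² + 11s + 5.5K_p = 0 gives ζ = 11/(2√(5.5K_p)).
Setting ζ = 0.6155: √(5.5K_p) = 11/(2·0.6155) = 8.936, so K_p = 79.85/5.5 = 14.5.

K_p = 14.5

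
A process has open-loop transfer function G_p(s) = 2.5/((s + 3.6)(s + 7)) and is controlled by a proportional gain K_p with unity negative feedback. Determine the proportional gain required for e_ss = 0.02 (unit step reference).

Steady-state error for a unit step on this type-0 loop is 1/(1 + K_p·G_p(0)).
G_p(0) = 0.09921. Require 1/(1 + K_p·0.09921) = 0.02, so 1 + 0.09921·K_p = 50.
K_p = (50 − 1)/0.09921 = 494.

K_p = 494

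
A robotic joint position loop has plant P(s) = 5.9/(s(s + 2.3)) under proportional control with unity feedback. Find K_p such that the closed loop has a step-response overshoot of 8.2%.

From %OS = 100·exp(−πζ/√(1−ζ²)) = 8.2%, ζ = −ln(0.082)/√(π²+ln²(0.082)) = 0.6228.
Characteristic equation s² + 2.3s + 5.9K_p = 0 gives ζ = 2.3/(2√(5.9K_p)).
Setting ζ = 0.6228: √(5.9K_p) = 2.3/(2·0.6228) = 1.846, so K_p = 3.409/5.9 = 0.578.

K_p = 0.578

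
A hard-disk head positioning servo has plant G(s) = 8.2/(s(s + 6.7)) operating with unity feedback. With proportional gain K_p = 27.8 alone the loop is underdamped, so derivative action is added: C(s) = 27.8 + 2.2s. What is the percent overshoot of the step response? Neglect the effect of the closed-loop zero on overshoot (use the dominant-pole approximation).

1.12%

Forward path: (27.8 + 2.2s)·8.2/(s(s+6.7)). The closed-loop characteristic equation is s² + (6.7 + 8.2·2.2)s + 8.2·27.8 = 0.
That is s² + 24.74s + 228 = 0, so ω_n = 15.1 rad/s and ζ = 24.74/(2·15.1) = 0.8193.
%OS = 100·exp(−πζ/√(1−ζ²)) = 1.12%.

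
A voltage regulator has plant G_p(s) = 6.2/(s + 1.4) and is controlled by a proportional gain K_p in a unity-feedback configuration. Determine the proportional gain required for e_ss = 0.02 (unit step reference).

The loop is type 0, so e_ss(step) = 1/(1 + K_pos) with K_pos = K_p·G_p(0).
G_p(0) = 4.429. Require 1/(1 + K_p·4.429) = 0.02, so 1 + 4.429·K_p = 50.
K_p = (50 − 1)/4.429 = 11.1.

K_p = 11.1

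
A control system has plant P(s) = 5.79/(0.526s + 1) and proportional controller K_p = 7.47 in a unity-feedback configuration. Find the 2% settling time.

Closed loop: T(s) = K_p·P/(1+K_p·P) = 43.25/(0.526s + 1 + 43.25), with pole at s = −(1 + 43.25)/0.526 = −84.13.
τ = 1/84.13 = 0.01189 s, so 2% settling time ≈ 4τ = 0.0475 s.

T_s ≈ 0.0475 s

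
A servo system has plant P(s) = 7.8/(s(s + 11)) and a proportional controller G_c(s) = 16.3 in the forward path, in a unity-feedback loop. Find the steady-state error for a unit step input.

The open loop G_c(s)P(s) has a pole at the origin (type 1), so the static position error constant is infinite and e_ss = 1/(1+∞) = 0.

0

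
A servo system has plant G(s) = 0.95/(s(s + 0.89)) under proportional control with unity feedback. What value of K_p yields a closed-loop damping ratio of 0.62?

Closed-loop characteristic equation: s² + 0.89s + K_p·0.95 = 0.
So ω_n = √(0.95K_p) and 2ζω_n = 0.89, giving ζ = 0.89/(2√(0.95K_p)).
Setting ζ = 0.62: √(0.95K_p) = 0.89/(2·0.62) = 0.7177, so K_p = 0.5152/0.95 = 0.542.

K_p = 0.542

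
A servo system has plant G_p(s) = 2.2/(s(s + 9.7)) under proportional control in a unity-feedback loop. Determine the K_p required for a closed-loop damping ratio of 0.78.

Closed-loop characteristic equation: s² + 9.7s + K_p·2.2 = 0.
So ω_n = √(2.2K_p) and 2ζω_n = 9.7, giving ζ = 9.7/(2√(2.2K_p)).
Setting ζ = 0.78: √(2.2K_p) = 9.7/(2·0.78) = 6.218, so K_p = 38.66/2.2 = 17.6.

K_p = 17.6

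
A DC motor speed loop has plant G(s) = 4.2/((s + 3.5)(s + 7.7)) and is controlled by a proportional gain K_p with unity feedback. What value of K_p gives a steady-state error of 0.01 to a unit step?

K_p = 635

Steady-state error for a unit step on this type-0 loop is 1/(1 + K_p·G(0)).
G(0) = 0.1558. Require 1/(1 + K_p·0.1558) = 0.01, so 1 + 0.1558·K_p = 100.
K_p = (100 − 1)/0.1558 = 635.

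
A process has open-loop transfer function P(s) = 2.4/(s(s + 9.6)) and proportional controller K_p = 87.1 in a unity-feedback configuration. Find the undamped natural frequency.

1 + K_p·P(s) = 0 gives s² + 9.6s + 209 = 0.
Matching s² + 2ζω_n s + ω_n²: ω_n = √209 = 14.46 rad/s and 2ζω_n = 9.6, so ζ = 9.6/(2·14.46) = 0.332.

ω_n = 14.5 rad/s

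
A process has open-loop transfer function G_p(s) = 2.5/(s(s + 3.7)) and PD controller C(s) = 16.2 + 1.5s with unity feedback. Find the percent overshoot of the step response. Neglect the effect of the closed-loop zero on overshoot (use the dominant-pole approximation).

Forward path: (16.2 + 1.5s)·2.5/(s(s+3.7)). The closed-loop characteristic equation is s² + (3.7 + 2.5·1.5)s + 2.5·16.2 = 0.
That is s² + 7.45s + 40.5 = 0, so ω_n = 6.364 rad/s and ζ = 7.45/(2·6.364) = 0.5853.
%OS = 100·exp(−πζ/√(1−ζ²)) = 10.4%.

10.4%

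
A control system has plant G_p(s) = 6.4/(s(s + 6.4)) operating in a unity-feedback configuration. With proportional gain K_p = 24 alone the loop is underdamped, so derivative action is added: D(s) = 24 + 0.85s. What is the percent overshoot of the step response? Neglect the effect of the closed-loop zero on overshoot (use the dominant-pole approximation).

18.1%

Forward path: (24 + 0.85s)·6.4/(s(s+6.4)). The closed-loop characteristic equation is s² + (6.4 + 6.4·0.85)s + 6.4·24 = 0.
That is s² + 11.84s + 153.6 = 0, so ω_n = 12.39 rad/s and ζ = 11.84/(2·12.39) = 0.4777.
%OS = 100·exp(−πζ/√(1−ζ²)) = 18.1%.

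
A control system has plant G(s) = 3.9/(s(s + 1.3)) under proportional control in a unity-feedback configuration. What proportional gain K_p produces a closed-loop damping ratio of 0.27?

Closed-loop characteristic equation: s² + 1.3s + K_p·3.9 = 0.
So ω_n = √(3.9K_p) and 2ζω_n = 1.3, giving ζ = 1.3/(2√(3.9K_p)).
Setting ζ = 0.27: √(3.9K_p) = 1.3/(2·0.27) = 2.407, so K_p = 5.796/3.9 = 1.49.

K_p = 1.49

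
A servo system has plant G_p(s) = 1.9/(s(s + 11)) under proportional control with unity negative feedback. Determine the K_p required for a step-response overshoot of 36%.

K_p = 166

From %OS = 100·exp(−πζ/√(1−ζ²)) = 36%, ζ = −ln(0.36)/√(π²+ln²(0.36)) = 0.3093.
Characteristic equation s² + 11s + 1.9K_p = 0 gives ζ = 11/(2√(1.9K_p)).
Setting ζ = 0.3093: √(1.9K_p) = 11/(2·0.3093) = 17.78, so K_p = 316.3/1.9 = 166.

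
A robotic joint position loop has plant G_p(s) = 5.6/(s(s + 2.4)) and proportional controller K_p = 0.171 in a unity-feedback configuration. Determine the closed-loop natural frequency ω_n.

1 + K_p·G_p(s) = 0 gives s² + 2.4s + 0.9576 = 0.
Matching s² + 2ζω_n s + ω_n²: ω_n = √0.9576 = 0.9786 rad/s and 2ζω_n = 2.4, so ζ = 2.4/(2·0.9786) = 1.23.

ω_n = 0.979 rad/s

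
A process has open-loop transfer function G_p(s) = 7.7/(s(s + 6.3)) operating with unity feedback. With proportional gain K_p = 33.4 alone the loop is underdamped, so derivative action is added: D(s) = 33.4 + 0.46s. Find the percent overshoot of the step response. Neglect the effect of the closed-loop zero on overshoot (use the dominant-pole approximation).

Forward path: (33.4 + 0.46s)·7.7/(s(s+6.3)). The closed-loop characteristic equation is s² + (6.3 + 7.7·0.46)s + 7.7·33.4 = 0.
That is s² + 9.842s + 257.2 = 0, so ω_n = 16.04 rad/s and ζ = 9.842/(2·16.04) = 0.3069.
%OS = 100·exp(−πζ/√(1−ζ²)) = 36.3%.

36.3%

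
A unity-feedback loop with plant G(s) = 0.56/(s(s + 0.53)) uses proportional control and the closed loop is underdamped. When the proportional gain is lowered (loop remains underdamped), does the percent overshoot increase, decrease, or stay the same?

decrease

ζ = 0.53/(2√(0.56K_p)) rises as K_p falls; higher damping means less overshoot.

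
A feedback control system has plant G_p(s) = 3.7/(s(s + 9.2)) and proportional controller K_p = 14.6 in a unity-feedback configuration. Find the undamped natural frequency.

1 + K_p·G_p(s) = 0 gives s² + 9.2s + 54.02 = 0.
So ω_n² = 54.02 ⇒ ω_n = 7.35 rad/s, and ζ = 9.2/(2ω_n) = 0.626.

ω_n = 7.35 rad/s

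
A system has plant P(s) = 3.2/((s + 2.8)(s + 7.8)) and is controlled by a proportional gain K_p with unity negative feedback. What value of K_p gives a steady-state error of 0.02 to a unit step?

Steady-state error for a unit step on this type-0 loop is 1/(1 + K_p·P(0)).
P(0) = 0.1465. Require 1/(1 + K_p·0.1465) = 0.02, so 1 + 0.1465·K_p = 50.
K_p = (50 − 1)/0.1465 = 334.

K_p = 334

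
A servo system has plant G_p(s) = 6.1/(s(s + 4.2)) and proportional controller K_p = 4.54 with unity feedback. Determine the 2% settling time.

T_s ≈ 1.9 s

The closed-loop denominator s² + 4.2s + 27.69 gives ω_n = √27.69 = 5.263 and ζ = 4.2/(2ω_n) = 0.399.
2% settling time T_s ≈ 4/(ζω_n) = 4/2.1 = 1.9 s.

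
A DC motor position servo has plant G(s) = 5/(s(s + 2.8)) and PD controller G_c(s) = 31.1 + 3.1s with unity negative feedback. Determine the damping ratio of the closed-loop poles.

Forward path: (31.1 + 3.1s)·5/(s(s+2.8)). The closed-loop characteristic equation is s² + (2.8 + 5·3.1)s + 5·31.1 = 0.
That is s² + 18.3s + 155.5 = 0, so ω_n = 12.47 rad/s and ζ = 18.3/(2·12.47) = 0.7338.

ζ = 0.734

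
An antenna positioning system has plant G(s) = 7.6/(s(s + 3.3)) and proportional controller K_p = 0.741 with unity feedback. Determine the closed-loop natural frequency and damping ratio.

With unity feedback the closed-loop characteristic equation is s² + 3.3s + 0.741·7.6 = s² + 3.3s + 5.632 = 0.
Matching s² + 2ζω_n s + ω_n²: ω_n = √5.632 = 2.373 rad/s and 2ζω_n = 3.3, so ζ = 3.3/(2·2.373) = 0.695.

ω_n = 2.37 rad/s, ζ = 0.695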